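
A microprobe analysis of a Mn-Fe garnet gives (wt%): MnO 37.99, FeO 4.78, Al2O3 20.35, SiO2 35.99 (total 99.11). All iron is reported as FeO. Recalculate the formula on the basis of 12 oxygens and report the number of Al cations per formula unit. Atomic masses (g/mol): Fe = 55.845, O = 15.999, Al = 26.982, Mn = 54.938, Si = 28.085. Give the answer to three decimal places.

1.997 Al apfu

37.99 wt% MnO ÷ 70.937 g/mol = 0.53555 mol, giving 0.53555 Mn and 0.53555 O.
4.78 wt% FeO ÷ 71.844 g/mol = 0.06653 mol, giving 0.06653 Fe and 0.06653 O.
20.35 wt% Al2O3 ÷ 101.961 g/mol = 0.19959 mol, giving 0.39918 Al and 0.59877 O.
35.99 wt% SiO2 ÷ 60.083 g/mol = 0.59900 mol, giving 0.59900 Si and 1.19800 O.
Oxygen sums to 2.39885; scaling by 12/2.39885 = 5.00240 puts the formula on 12 O.
Al: 0.39918 × 5.00240 = 1.997 atoms per formula unit.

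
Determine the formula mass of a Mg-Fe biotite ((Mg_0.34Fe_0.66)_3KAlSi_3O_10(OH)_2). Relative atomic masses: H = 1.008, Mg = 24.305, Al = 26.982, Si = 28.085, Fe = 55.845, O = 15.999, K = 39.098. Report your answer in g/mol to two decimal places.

The formula mass is the sum 1.02×24.305 + 1.98×55.845 + 1×39.098 + 1×26.982 + 3×28.085 + 12×15.999 + 2×1.008.

479.70 g/mol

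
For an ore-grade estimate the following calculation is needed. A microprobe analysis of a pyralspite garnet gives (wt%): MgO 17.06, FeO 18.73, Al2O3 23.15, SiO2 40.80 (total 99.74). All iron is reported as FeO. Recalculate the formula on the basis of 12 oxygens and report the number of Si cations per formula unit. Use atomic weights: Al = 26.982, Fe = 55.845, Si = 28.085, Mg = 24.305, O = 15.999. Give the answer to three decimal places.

2.992 Si apfu

MgO (M=40.304): mol = 0.42328; Mg = 0.42328, O = 0.42328.
FeO (M=71.844): mol = 0.26070; Fe = 0.26070, O = 0.26070.
Al2O3 (M=101.961): mol = 0.22705; Al = 0.45410, O = 0.68115.
SiO2 (M=60.083): mol = 0.67906; Si = 0.67906, O = 1.35812.
ΣO = 2.72325; factor = 12/ΣO = 4.40650.
Si apfu = 0.67906 × 4.40650 = 2.992.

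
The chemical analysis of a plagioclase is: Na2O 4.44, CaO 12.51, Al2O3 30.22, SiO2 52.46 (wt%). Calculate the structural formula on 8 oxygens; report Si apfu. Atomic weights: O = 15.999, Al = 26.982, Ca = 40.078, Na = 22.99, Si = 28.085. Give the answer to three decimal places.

2.384 Si apfu

Na2O (M=61.979): mol = 0.07164; Na = 0.14328, O = 0.07164.
CaO (M=56.077): mol = 0.22309; Ca = 0.22309, O = 0.22309.
Al2O3 (M=101.961): mol = 0.29639; Al = 0.59278, O = 0.88917.
SiO2 (M=60.083): mol = 0.87313; Si = 0.87313, O = 1.74626.
ΣO = 2.93016; factor = 8/ΣO = 2.73023.
Si apfu = 0.87313 × 2.73023 = 2.384.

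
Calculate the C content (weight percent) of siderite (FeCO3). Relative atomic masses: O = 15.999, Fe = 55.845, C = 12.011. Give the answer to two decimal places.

10.37 weight percent

M(FeCO3) = 115.853 g/mol.
C contributes 1 × 12.011 = 12.011 g per mole.
12.011/115.853 = 0.1037 → 10.37%.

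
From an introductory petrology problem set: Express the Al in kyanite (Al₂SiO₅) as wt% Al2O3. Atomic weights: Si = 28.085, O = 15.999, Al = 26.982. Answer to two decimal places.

M(Al₂SiO₅) = 162.044 g/mol; M(Al2O3) = 101.961 g/mol.
Moles Al2O3 per formula unit = 2 Al ÷ 2 = 1.0000.
Al2O3 fraction = (1.0000 × 101.961) / 162.044 = 101.961/162.044 = 0.6292.

62.92 wt%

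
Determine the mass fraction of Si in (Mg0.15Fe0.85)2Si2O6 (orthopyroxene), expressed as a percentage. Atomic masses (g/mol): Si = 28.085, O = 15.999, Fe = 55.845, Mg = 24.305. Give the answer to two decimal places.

22.08 weight percent

Formula mass = 0.30·24.305 + 1.70·55.845 + 2·28.085 + 6·15.999 = 254.392 g/mol, of which 56.170 g is Si.
So Si makes up 56.170/254.392 = 0.2208 of the mass, i.e. 22.08%.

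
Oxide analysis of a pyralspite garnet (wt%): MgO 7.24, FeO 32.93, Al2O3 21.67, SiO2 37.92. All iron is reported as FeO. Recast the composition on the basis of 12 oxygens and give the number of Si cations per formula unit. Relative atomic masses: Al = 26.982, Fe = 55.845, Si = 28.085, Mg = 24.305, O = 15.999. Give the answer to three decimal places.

2.984 Si apfu

7.24 wt% MgO ÷ 40.304 g/mol = 0.17963 mol, giving 0.17963 Mg and 0.17963 O.
32.93 wt% FeO ÷ 71.844 g/mol = 0.45835 mol, giving 0.45835 Fe and 0.45835 O.
21.67 wt% Al2O3 ÷ 101.961 g/mol = 0.21253 mol, giving 0.42506 Al and 0.63759 O.
37.92 wt% SiO2 ÷ 60.083 g/mol = 0.63113 mol, giving 0.63113 Si and 1.26226 O.
Oxygen sums to 2.53783; scaling by 12/2.53783 = 4.72845 puts the formula on 12 O.
Si: 0.63113 × 4.72845 = 2.984 atoms per formula unit.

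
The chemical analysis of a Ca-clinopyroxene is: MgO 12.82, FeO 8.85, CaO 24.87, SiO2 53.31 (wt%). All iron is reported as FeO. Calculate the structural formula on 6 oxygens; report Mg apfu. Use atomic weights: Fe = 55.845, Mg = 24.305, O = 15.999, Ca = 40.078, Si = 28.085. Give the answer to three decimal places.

0.718 Mg apfu

MgO (M=40.304): mol = 0.31808; Mg = 0.31808, O = 0.31808.
FeO (M=71.844): mol = 0.12318; Fe = 0.12318, O = 0.12318.
CaO (M=56.077): mol = 0.44350; Ca = 0.44350, O = 0.44350.
SiO2 (M=60.083): mol = 0.88727; Si = 0.88727, O = 1.77454.
ΣO = 2.65930; factor = 6/ΣO = 2.25623.
Mg apfu = 0.31808 × 2.25623 = 0.718.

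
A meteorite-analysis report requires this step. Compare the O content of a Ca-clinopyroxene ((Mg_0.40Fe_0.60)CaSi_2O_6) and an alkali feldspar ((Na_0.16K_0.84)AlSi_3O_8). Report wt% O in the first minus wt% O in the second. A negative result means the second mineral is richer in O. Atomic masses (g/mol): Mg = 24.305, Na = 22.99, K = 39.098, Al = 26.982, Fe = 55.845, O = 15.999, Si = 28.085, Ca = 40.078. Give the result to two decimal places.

-5.65 percentage points

First mineral: 95.994 g O in 235.471 g formula = 40.77 wt% O.
Second mineral: 127.992 g O in 275.750 g formula = 46.42 wt% O.
40.77% − 46.42% gives a difference of -5.65 percentage points.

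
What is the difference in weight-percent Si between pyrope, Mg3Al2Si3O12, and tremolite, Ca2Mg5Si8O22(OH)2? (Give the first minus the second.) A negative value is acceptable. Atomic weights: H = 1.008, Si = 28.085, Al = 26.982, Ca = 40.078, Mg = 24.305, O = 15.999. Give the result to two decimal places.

First mineral: 84.255 g Si in 403.122 g formula = 20.90 wt% Si.
Second mineral: 224.680 g Si in 812.353 g formula = 27.66 wt% Si.
20.90% − 27.66% gives a difference of -6.76 percentage points.

-6.76 percentage points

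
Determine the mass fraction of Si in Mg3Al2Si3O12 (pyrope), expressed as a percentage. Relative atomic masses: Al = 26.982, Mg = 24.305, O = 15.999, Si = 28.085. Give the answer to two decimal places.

Formula mass = 3*24.305 + 2*26.982 + 3*28.085 + 12*15.999 = 403.122 g/mol, of which 84.255 g is Si.
So Si makes up 84.255/403.122 = 0.2090 of the mass, i.e. 20.90%.

20.90 mass %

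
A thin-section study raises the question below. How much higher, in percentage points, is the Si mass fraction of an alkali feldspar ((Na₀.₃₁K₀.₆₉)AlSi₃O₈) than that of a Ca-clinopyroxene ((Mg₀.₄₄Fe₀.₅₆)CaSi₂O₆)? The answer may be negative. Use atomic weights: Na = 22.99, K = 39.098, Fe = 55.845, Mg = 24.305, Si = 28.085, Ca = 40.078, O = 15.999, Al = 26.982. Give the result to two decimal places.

M((Na₀.₃₁K₀.₆₉)AlSi₃O₈) = 273.334 g/mol, so wt% Si = 84.255/273.334 × 100 = 30.82%.
M((Mg₀.₄₄Fe₀.₅₆)CaSi₂O₆) = 234.209 g/mol, so wt% Si = 56.170/234.209 × 100 = 23.98%.
30.82 − 23.98 = 6.84 pp.

6.84 percentage points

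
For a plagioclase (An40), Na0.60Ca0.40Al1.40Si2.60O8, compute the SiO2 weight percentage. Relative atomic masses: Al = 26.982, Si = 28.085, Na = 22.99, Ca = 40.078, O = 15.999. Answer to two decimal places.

58.16 wt%

Molar mass of Na0.60Ca0.40Al1.40Si2.60O8 = 0.60*22.99 + 0.40*40.078 + 1.40*26.982 + 2.60*28.085 + 8*15.999 = 268.613 g/mol.
Each formula unit contains 2.60 Si, equivalent to 2.60/1 = 2.6000 mol SiO2.
M(SiO2) = 1×28.085 + 2×15.999 = 60.083 g/mol.
Mass of SiO2 per formula unit = 2.6000 × 60.083 = 156.216 g.
SiO2 wt% = 156.216 / 268.613 × 100 = 58.16%.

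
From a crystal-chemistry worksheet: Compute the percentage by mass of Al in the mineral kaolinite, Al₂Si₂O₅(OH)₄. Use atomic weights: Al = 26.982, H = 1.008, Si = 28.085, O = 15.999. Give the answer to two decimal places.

20.90 weight percent

M(Al₂Si₂O₅(OH)₄) = 258.157 g/mol.
Al contributes 2 × 26.982 = 53.964 g per mole.
53.964/258.157 = 0.2090 → 20.90%.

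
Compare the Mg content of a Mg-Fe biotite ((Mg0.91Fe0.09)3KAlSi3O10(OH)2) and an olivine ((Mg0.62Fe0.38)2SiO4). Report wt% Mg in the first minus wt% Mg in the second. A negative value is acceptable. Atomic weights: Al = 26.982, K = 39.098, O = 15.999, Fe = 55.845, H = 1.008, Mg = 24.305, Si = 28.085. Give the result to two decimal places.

First mineral: 66.353 g Mg in 425.770 g formula = 15.58 wt% Mg.
Second mineral: 30.138 g Mg in 164.661 g formula = 18.30 wt% Mg.
15.58% − 18.30% gives a difference of -2.72 percentage points.

-2.72 percentage points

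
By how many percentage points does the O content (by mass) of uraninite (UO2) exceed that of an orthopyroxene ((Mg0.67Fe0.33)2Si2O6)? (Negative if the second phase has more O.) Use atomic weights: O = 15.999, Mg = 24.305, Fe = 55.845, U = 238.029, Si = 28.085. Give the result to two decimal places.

First mineral: 31.998 g O in 270.027 g formula = 11.85 wt% O.
Second mineral: 95.994 g O in 221.590 g formula = 43.32 wt% O.
11.85% − 43.32% gives a difference of -31.47 percentage points.

-31.47 percentage points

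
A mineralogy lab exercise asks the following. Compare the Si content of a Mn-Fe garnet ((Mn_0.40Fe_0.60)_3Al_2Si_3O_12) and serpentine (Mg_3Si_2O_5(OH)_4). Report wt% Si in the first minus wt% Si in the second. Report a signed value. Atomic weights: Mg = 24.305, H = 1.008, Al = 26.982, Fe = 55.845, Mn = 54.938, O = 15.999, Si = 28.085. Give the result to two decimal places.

-3.31 percentage points

M((Mn_0.40Fe_0.60)_3Al_2Si_3O_12) = 496.654 g/mol, so wt% Si = 84.255/496.654 × 100 = 16.96%.
M(Mg_3Si_2O_5(OH)_4) = 277.108 g/mol, so wt% Si = 56.170/277.108 × 100 = 20.27%.
16.96 − 20.27 = -3.31 pp.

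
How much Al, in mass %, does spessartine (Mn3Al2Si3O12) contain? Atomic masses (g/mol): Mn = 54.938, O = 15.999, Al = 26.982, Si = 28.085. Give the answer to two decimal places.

Molar mass of Mn3Al2Si3O12: 3·54.938 + 2·26.982 + 3·28.085 + 12·15.999 = 495.021 g/mol.
Mass of Al per formula unit: 2 × 26.982 = 53.964 g.
Weight fraction Al = 53.964 / 495.021 = 0.1090.

10.90 mass %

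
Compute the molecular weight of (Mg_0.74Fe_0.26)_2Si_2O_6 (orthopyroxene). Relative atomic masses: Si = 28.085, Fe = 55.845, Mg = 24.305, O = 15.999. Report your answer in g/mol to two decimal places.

M = 1.48*24.305 + 0.52*55.845 + 2*28.085 + 6*15.999

217.17 g/mol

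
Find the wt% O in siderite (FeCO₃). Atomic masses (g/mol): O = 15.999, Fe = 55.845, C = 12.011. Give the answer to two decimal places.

M(FeCO₃) = 115.853 g/mol.
O contributes 3 × 15.999 = 47.997 g per mole.
47.997/115.853 = 0.4143 → 41.43%.

41.43 wt%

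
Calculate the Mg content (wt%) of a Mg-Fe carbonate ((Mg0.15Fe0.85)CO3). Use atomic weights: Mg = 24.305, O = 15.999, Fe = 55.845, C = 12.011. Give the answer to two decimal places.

3.28 wt%

M((Mg0.15Fe0.85)CO3) = 111.122 g/mol.
Mg contributes 0.15 × 24.305 = 3.646 g per mole.
3.646/111.122 = 0.0328 → 3.28%.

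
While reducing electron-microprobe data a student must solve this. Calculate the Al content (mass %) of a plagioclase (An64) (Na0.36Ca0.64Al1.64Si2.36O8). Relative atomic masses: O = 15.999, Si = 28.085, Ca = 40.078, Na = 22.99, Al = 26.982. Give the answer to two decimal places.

Formula mass = 0.36×22.99 + 0.64×40.078 + 1.64×26.982 + 2.36×28.085 + 8×15.999 = 272.449 g/mol, of which 44.250 g is Al.
So Al makes up 44.250/272.449 = 0.1624 of the mass, i.e. 16.24%.

16.24 mass %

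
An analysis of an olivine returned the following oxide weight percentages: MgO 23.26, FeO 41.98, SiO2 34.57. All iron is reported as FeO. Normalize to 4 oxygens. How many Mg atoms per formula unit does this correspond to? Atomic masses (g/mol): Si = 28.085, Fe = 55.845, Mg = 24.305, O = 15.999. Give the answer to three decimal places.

MgO (M=40.304): mol = 0.57711; Mg = 0.57711, O = 0.57711.
FeO (M=71.844): mol = 0.58432; Fe = 0.58432, O = 0.58432.
SiO2 (M=60.083): mol = 0.57537; Si = 0.57537, O = 1.15074.
ΣO = 2.31217; factor = 4/ΣO = 1.72998.
Mg apfu = 0.57711 × 1.72998 = 0.998.

0.998 Mg apfu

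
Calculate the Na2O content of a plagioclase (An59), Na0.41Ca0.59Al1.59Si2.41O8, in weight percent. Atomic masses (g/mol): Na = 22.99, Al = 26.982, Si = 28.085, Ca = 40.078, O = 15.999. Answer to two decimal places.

4.68 wt%

Formula mass = 271.650 g/mol.
0.41 Na → 0.2050 mol Na2O per formula unit; M(Na2O) = 61.979, so Na2O mass = 12.706 g.
12.706/271.650 × 100 = 4.68 wt%.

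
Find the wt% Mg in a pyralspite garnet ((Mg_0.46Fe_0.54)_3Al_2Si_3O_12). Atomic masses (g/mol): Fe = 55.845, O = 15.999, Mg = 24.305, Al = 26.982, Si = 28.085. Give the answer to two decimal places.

M((Mg_0.46Fe_0.54)_3Al_2Si_3O_12) = 454.217 g/mol.
Mg contributes 1.38 × 24.305 = 33.541 g per mole.
33.541/454.217 = 0.0738 → 7.38%.

7.38 wt%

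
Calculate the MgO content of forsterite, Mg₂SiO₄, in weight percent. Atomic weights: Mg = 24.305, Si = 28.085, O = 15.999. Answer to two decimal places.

57.29 wt%

Formula mass = 140.691 g/mol.
2 Mg → 2.0000 mol MgO per formula unit; M(MgO) = 40.304, so MgO mass = 80.608 g.
80.608/140.691 × 100 = 57.29 wt%.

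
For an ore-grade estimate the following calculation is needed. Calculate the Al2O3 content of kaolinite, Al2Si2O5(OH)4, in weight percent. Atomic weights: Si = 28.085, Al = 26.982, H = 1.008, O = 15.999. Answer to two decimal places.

M(Al2Si2O5(OH)4) = 258.157 g/mol; M(Al2O3) = 101.961 g/mol.
Moles Al2O3 per formula unit = 2 Al ÷ 2 = 1.0000.
Al2O3 fraction = (1.0000 × 101.961) / 258.157 = 101.961/258.157 = 0.3950.

39.50 wt%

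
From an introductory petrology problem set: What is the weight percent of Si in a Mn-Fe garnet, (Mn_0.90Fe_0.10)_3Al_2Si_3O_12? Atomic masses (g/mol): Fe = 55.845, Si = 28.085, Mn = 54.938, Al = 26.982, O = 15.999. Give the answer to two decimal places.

M((Mn_0.90Fe_0.10)_3Al_2Si_3O_12) = 495.293 g/mol.
Si contributes 3 × 28.085 = 84.255 g per mole.
84.255/495.293 = 0.1701 → 17.01%.

17.01 weight percent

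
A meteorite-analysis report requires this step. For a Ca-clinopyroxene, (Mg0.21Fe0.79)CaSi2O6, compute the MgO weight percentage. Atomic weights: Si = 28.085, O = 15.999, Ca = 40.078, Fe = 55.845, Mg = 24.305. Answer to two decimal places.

Formula mass = 241.464 g/mol.
0.21 Mg → 0.2100 mol MgO per formula unit; M(MgO) = 40.304, so MgO mass = 8.464 g.
8.464/241.464 × 100 = 3.51 wt%.

3.51 wt%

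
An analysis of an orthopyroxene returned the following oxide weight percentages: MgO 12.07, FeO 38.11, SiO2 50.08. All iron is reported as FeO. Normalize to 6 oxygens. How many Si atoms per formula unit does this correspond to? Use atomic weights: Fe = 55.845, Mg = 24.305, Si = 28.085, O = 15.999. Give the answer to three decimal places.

2.003 Si apfu

12.07 wt% MgO ÷ 40.304 g/mol = 0.29947 mol, giving 0.29947 Mg and 0.29947 O.
38.11 wt% FeO ÷ 71.844 g/mol = 0.53045 mol, giving 0.53045 Fe and 0.53045 O.
50.08 wt% SiO2 ÷ 60.083 g/mol = 0.83351 mol, giving 0.83351 Si and 1.66702 O.
Oxygen sums to 2.49694; scaling by 6/2.49694 = 2.40294 puts the formula on 6 O.
Si: 0.83351 × 2.40294 = 2.003 atoms per formula unit.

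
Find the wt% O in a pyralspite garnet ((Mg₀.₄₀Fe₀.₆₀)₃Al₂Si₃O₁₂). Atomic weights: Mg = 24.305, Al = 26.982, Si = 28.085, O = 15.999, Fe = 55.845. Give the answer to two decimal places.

Molar mass of (Mg₀.₄₀Fe₀.₆₀)₃Al₂Si₃O₁₂: 1.20·24.305 + 1.80·55.845 + 2·26.982 + 3·28.085 + 12·15.999 = 459.894 g/mol.
Mass of O per formula unit: 12 × 15.999 = 191.988 g.
Weight fraction O = 191.988 / 459.894 = 0.4175.

41.75 wt%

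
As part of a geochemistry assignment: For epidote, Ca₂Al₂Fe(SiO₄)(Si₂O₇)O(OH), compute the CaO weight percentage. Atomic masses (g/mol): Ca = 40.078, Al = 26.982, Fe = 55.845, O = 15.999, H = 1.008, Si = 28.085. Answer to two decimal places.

Molar mass of Ca₂Al₂Fe(SiO₄)(Si₂O₇)O(OH) = 2×40.078 + 2×26.982 + 1×55.845 + 3×28.085 + 13×15.999 + 1×1.008 = 483.215 g/mol.
Each formula unit contains 2 Ca, equivalent to 2/1 = 2.0000 mol CaO.
M(CaO) = 1×40.078 + 1×15.999 = 56.077 g/mol.
Mass of CaO per formula unit = 2.0000 × 56.077 = 112.154 g.
CaO wt% = 112.154 / 483.215 × 100 = 23.21%.

23.21 wt%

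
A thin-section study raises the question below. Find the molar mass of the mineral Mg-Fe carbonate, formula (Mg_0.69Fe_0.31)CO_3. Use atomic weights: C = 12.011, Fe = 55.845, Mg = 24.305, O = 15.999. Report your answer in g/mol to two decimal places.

M = 0.69*24.305 + 0.31*55.845 + 1*12.011 + 3*15.999

94.09 g/mol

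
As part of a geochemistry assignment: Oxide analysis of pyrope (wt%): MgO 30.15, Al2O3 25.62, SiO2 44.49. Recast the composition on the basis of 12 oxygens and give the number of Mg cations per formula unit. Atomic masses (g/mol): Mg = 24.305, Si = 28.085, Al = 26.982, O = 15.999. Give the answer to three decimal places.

MgO: 30.15/40.304 = 0.74806 mol → 0.74806 mol Mg, 0.74806 mol O.
Al2O3: 25.62/101.961 = 0.25127 mol → 0.50254 mol Al, 0.75381 mol O.
SiO2: 44.49/60.083 = 0.74048 mol → 0.74048 mol Si, 1.48096 mol O.
Total oxygen = 2.98283 mol. Normalization factor = 12/2.98283 = 4.02303.
Mg per 12 O = 0.74806 × 4.02303 = 3.009.

3.009 Mg apfu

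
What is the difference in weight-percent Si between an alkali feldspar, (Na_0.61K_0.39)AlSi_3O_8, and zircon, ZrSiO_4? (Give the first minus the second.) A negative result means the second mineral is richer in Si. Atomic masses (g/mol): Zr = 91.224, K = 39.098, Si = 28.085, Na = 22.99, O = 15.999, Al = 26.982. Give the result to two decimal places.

M((Na_0.61K_0.39)AlSi_3O_8) = 268.501 g/mol, so wt% Si = 84.255/268.501 × 100 = 31.38%.
M(ZrSiO_4) = 183.305 g/mol, so wt% Si = 28.085/183.305 × 100 = 15.32%.
31.38 − 15.32 = 16.06 pp.

16.06 percentage points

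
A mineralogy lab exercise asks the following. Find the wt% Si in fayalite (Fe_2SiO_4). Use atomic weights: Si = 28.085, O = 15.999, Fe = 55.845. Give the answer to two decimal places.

13.78 wt%

M(Fe_2SiO_4) = 203.771 g/mol.
Si contributes 1 × 28.085 = 28.085 g per mole.
28.085/203.771 = 0.1378 → 13.78%.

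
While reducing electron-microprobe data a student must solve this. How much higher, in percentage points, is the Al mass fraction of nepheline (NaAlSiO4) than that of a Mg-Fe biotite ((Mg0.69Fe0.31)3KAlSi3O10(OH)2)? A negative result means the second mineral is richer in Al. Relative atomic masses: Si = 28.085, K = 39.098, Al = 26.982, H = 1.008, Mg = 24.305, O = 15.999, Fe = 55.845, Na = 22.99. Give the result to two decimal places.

Al in NaAlSiO4: molar mass 142.053 g/mol; 1×26.982 = 26.982 g → 18.99 wt%.
Al in (Mg0.69Fe0.31)3KAlSi3O10(OH)2: molar mass 446.586 g/mol; 1×26.982 = 26.982 g → 6.04 wt%.
Difference = 18.99 − 6.04 = 12.95 percentage points.

12.95 percentage points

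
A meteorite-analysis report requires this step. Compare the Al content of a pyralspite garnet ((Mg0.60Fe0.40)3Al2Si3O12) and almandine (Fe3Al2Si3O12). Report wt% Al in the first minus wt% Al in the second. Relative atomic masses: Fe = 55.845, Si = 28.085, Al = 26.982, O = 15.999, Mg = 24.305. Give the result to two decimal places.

M((Mg0.60Fe0.40)3Al2Si3O12) = 440.970 g/mol, so wt% Al = 53.964/440.970 × 100 = 12.24%.
M(Fe3Al2Si3O12) = 497.742 g/mol, so wt% Al = 53.964/497.742 × 100 = 10.84%.
12.24 − 10.84 = 1.40 pp.

1.40 percentage points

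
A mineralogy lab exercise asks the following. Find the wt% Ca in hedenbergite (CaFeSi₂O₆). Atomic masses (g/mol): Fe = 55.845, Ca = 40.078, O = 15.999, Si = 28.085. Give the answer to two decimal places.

Molar mass of CaFeSi₂O₆: 1×40.078 + 1×55.845 + 2×28.085 + 6×15.999 = 248.087 g/mol.
Mass of Ca per formula unit: 1 × 40.078 = 40.078 g.
Weight fraction Ca = 40.078 / 248.087 = 0.1615.

16.15 mass %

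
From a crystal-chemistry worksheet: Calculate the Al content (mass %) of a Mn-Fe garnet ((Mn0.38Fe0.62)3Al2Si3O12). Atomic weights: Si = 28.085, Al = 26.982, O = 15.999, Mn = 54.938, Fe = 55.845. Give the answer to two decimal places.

Formula mass = 1.14×54.938 + 1.86×55.845 + 2×26.982 + 3×28.085 + 12×15.999 = 496.708 g/mol, of which 53.964 g is Al.
So Al makes up 53.964/496.708 = 0.1086 of the mass, i.e. 10.86%.

10.86 mass %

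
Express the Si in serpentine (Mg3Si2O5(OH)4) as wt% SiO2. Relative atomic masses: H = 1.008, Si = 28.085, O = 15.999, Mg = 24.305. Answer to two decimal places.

Formula mass = 277.108 g/mol.
2 Si → 2.0000 mol SiO2 per formula unit; M(SiO2) = 60.083, so SiO2 mass = 120.166 g.
120.166/277.108 × 100 = 43.36 wt%.

43.36 wt%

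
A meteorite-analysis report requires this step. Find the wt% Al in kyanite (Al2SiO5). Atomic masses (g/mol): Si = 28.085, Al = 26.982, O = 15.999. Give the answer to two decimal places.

Formula mass = 2*26.982 + 1*28.085 + 5*15.999 = 162.044 g/mol, of which 53.964 g is Al.
So Al makes up 53.964/162.044 = 0.3330 of the mass, i.e. 33.30%.

33.30 weight percent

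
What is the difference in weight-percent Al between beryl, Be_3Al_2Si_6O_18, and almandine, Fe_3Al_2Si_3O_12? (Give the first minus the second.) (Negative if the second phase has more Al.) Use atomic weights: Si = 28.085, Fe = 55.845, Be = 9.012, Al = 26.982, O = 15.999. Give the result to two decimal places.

M(Be_3Al_2Si_6O_18) = 537.492 g/mol, so wt% Al = 53.964/537.492 × 100 = 10.04%.
M(Fe_3Al_2Si_3O_12) = 497.742 g/mol, so wt% Al = 53.964/497.742 × 100 = 10.84%.
10.04 − 10.84 = -0.80 pp.

-0.80 percentage points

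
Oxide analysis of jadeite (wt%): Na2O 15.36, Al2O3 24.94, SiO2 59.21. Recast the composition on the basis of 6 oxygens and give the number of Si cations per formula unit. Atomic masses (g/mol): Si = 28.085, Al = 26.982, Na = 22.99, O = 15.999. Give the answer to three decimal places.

Na2O: 15.36/61.979 = 0.24783 mol → 0.49566 mol Na, 0.24783 mol O.
Al2O3: 24.94/101.961 = 0.24460 mol → 0.48920 mol Al, 0.73380 mol O.
SiO2: 59.21/60.083 = 0.98547 mol → 0.98547 mol Si, 1.97094 mol O.
Total oxygen = 2.95257 mol. Normalization factor = 6/2.95257 = 2.03213.
Si per 6 O = 0.98547 × 2.03213 = 2.003.

2.003 Si apfu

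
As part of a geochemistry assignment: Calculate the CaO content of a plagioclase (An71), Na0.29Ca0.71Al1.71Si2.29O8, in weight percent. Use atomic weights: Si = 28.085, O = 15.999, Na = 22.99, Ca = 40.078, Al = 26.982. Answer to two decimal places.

Formula mass = 273.568 g/mol.
0.71 Ca → 0.7100 mol CaO per formula unit; M(CaO) = 56.077, so CaO mass = 39.815 g.
39.815/273.568 × 100 = 14.55 wt%.

14.55 wt%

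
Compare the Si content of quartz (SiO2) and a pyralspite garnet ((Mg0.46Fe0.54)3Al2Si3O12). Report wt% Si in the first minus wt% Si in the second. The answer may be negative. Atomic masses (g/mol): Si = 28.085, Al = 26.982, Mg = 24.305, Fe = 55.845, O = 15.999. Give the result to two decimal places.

28.19 percentage points

Si in SiO2: molar mass 60.083 g/mol; 1×28.085 = 28.085 g → 46.74 wt%.
Si in (Mg0.46Fe0.54)3Al2Si3O12: molar mass 454.217 g/mol; 3×28.085 = 84.255 g → 18.55 wt%.
Difference = 46.74 − 18.55 = 28.19 percentage points.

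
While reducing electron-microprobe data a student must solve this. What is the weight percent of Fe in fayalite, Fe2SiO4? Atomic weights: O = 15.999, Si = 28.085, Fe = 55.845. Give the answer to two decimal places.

54.81 mass %

Formula mass = 2×55.845 + 1×28.085 + 4×15.999 = 203.771 g/mol, of which 111.690 g is Fe.
So Fe makes up 111.690/203.771 = 0.5481 of the mass, i.e. 54.81%.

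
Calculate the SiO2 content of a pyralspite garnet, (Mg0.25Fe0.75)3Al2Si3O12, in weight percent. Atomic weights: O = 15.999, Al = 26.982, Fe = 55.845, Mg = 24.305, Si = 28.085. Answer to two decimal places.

Formula mass = 474.087 g/mol.
3 Si → 3.0000 mol SiO2 per formula unit; M(SiO2) = 60.083, so SiO2 mass = 180.249 g.
180.249/474.087 × 100 = 38.02 wt%.

38.02 wt%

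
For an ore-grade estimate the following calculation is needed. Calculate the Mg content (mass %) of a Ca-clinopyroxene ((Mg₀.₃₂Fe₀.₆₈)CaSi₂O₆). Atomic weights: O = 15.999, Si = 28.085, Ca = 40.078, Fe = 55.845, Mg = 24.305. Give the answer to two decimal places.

3.27 mass %

Molar mass of (Mg₀.₃₂Fe₀.₆₈)CaSi₂O₆: 0.32×24.305 + 0.68×55.845 + 1×40.078 + 2×28.085 + 6×15.999 = 237.994 g/mol.
Mass of Mg per formula unit: 0.32 × 24.305 = 7.778 g.
Weight fraction Mg = 7.778 / 237.994 = 0.0327.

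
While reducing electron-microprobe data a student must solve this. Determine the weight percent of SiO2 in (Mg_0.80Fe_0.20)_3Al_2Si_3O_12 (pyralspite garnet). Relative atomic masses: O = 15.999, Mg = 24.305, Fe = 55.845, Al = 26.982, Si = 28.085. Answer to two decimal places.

Formula mass = 422.046 g/mol.
3 Si → 3.0000 mol SiO2 per formula unit; M(SiO2) = 60.083, so SiO2 mass = 180.249 g.
180.249/422.046 × 100 = 42.71 wt%.

42.71 wt%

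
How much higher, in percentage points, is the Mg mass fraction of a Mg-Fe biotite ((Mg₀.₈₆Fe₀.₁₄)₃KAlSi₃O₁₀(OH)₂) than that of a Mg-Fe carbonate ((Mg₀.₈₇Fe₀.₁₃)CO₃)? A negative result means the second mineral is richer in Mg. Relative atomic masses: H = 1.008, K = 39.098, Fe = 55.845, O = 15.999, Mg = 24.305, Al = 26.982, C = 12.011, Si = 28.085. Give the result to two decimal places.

Mg in (Mg₀.₈₆Fe₀.₁₄)₃KAlSi₃O₁₀(OH)₂: molar mass 430.501 g/mol; 2.58×24.305 = 62.707 g → 14.57 wt%.
Mg in (Mg₀.₈₇Fe₀.₁₃)CO₃: molar mass 88.413 g/mol; 0.87×24.305 = 21.145 g → 23.92 wt%.
Difference = 14.57 − 23.92 = -9.35 percentage points.

-9.35 percentage points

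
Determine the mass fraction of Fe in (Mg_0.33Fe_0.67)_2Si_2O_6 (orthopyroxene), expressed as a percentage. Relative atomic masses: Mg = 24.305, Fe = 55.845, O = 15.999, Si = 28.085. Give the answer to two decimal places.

Formula mass = 0.66*24.305 + 1.34*55.845 + 2*28.085 + 6*15.999 = 243.038 g/mol, of which 74.832 g is Fe.
So Fe makes up 74.832/243.038 = 0.3079 of the mass, i.e. 30.79%.

30.79 mass %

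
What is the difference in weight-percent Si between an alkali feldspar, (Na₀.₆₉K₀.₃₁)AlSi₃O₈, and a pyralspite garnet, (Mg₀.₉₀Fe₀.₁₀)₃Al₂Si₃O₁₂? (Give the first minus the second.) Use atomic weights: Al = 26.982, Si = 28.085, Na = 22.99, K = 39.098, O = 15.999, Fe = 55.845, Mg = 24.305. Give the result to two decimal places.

M((Na₀.₆₉K₀.₃₁)AlSi₃O₈) = 267.212 g/mol, so wt% Si = 84.255/267.212 × 100 = 31.53%.
M((Mg₀.₉₀Fe₀.₁₀)₃Al₂Si₃O₁₂) = 412.584 g/mol, so wt% Si = 84.255/412.584 × 100 = 20.42%.
31.53 − 20.42 = 11.11 pp.

11.11 percentage points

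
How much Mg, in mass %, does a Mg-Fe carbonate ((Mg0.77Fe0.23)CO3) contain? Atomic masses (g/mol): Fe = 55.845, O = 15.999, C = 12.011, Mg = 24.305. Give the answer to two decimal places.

20.44 mass %

Formula mass = 0.77×24.305 + 0.23×55.845 + 1×12.011 + 3×15.999 = 91.567 g/mol, of which 18.715 g is Mg.
So Mg makes up 18.715/91.567 = 0.2044 of the mass, i.e. 20.44%.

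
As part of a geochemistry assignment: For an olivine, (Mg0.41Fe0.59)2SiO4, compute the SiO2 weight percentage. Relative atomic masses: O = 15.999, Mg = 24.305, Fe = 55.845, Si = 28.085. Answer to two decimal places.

33.77 wt%

M((Mg0.41Fe0.59)2SiO4) = 177.908 g/mol; M(SiO2) = 60.083 g/mol.
Moles SiO2 per formula unit = 1 Si ÷ 1 = 1.0000.
SiO2 fraction = (1.0000 × 60.083) / 177.908 = 60.083/177.908 = 0.3377.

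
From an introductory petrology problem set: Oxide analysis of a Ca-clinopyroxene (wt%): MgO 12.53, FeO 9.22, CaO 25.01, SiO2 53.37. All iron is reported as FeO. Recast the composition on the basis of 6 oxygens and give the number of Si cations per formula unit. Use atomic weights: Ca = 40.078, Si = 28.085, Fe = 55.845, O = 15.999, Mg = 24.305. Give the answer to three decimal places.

2.002 Si apfu

12.53 wt% MgO ÷ 40.304 g/mol = 0.31089 mol, giving 0.31089 Mg and 0.31089 O.
9.22 wt% FeO ÷ 71.844 g/mol = 0.12833 mol, giving 0.12833 Fe and 0.12833 O.
25.01 wt% CaO ÷ 56.077 g/mol = 0.44599 mol, giving 0.44599 Ca and 0.44599 O.
53.37 wt% SiO2 ÷ 60.083 g/mol = 0.88827 mol, giving 0.88827 Si and 1.77654 O.
Oxygen sums to 2.66175; scaling by 6/2.66175 = 2.25416 puts the formula on 6 O.
Si: 0.88827 × 2.25416 = 2.002 atoms per formula unit.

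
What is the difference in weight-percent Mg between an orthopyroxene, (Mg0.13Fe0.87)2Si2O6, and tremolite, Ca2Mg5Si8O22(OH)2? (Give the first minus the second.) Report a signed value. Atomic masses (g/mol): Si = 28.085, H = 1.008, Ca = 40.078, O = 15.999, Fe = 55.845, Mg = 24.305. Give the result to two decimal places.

-12.49 percentage points

First mineral: 6.319 g Mg in 255.654 g formula = 2.47 wt% Mg.
Second mineral: 121.525 g Mg in 812.353 g formula = 14.96 wt% Mg.
2.47% − 14.96% gives a difference of -12.49 percentage points.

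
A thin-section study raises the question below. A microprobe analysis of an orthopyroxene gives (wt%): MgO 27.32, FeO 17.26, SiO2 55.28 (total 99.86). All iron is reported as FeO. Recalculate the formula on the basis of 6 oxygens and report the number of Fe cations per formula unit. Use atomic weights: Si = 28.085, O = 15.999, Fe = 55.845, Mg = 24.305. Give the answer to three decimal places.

27.32 wt% MgO ÷ 40.304 g/mol = 0.67785 mol, giving 0.67785 Mg and 0.67785 O.
17.26 wt% FeO ÷ 71.844 g/mol = 0.24024 mol, giving 0.24024 Fe and 0.24024 O.
55.28 wt% SiO2 ÷ 60.083 g/mol = 0.92006 mol, giving 0.92006 Si and 1.84012 O.
Oxygen sums to 2.75821; scaling by 6/2.75821 = 2.17532 puts the formula on 6 O.
Fe: 0.24024 × 2.17532 = 0.523 atoms per formula unit.

0.523 Fe apfu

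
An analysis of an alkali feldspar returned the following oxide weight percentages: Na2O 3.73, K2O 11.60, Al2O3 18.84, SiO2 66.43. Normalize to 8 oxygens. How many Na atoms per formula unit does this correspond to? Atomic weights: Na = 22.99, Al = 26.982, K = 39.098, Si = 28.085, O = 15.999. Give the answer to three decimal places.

0.327 Na apfu

Na2O: 3.73/61.979 = 0.06018 mol → 0.12036 mol Na, 0.06018 mol O.
K2O: 11.60/94.195 = 0.12315 mol → 0.24630 mol K, 0.12315 mol O.
Al2O3: 18.84/101.961 = 0.18478 mol → 0.36956 mol Al, 0.55434 mol O.
SiO2: 66.43/60.083 = 1.10564 mol → 1.10564 mol Si, 2.21128 mol O.
Total oxygen = 2.94895 mol. Normalization factor = 8/2.94895 = 2.71283.
Na per 8 O = 0.12036 × 2.71283 = 0.327.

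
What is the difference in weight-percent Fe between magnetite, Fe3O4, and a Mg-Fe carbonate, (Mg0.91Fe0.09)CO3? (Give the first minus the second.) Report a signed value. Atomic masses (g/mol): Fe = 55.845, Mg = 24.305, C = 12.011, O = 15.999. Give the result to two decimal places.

66.59 percentage points

First mineral: 167.535 g Fe in 231.531 g formula = 72.36 wt% Fe.
Second mineral: 5.026 g Fe in 87.152 g formula = 5.77 wt% Fe.
72.36% − 5.77% gives a difference of 66.59 percentage points.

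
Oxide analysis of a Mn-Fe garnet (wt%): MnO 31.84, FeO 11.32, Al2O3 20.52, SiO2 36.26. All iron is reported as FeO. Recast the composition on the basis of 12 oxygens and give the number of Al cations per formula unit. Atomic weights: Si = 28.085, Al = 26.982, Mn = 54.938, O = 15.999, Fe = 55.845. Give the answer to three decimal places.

MnO (M=70.937): mol = 0.44885; Mn = 0.44885, O = 0.44885.
FeO (M=71.844): mol = 0.15756; Fe = 0.15756, O = 0.15756.
Al2O3 (M=101.961): mol = 0.20125; Al = 0.40250, O = 0.60375.
SiO2 (M=60.083): mol = 0.60350; Si = 0.60350, O = 1.20700.
ΣO = 2.41716; factor = 12/ΣO = 4.96450.
Al apfu = 0.40250 × 4.96450 = 1.998.

1.998 Al apfu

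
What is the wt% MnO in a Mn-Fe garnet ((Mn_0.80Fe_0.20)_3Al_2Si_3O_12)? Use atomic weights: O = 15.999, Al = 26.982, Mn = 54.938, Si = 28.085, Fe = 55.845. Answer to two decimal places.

34.35 wt%

M((Mn_0.80Fe_0.20)_3Al_2Si_3O_12) = 495.565 g/mol; M(MnO) = 70.937 g/mol.
Moles MnO per formula unit = 2.40 Mn ÷ 1 = 2.4000.
MnO fraction = (2.4000 × 70.937) / 495.565 = 170.249/495.565 = 0.3435.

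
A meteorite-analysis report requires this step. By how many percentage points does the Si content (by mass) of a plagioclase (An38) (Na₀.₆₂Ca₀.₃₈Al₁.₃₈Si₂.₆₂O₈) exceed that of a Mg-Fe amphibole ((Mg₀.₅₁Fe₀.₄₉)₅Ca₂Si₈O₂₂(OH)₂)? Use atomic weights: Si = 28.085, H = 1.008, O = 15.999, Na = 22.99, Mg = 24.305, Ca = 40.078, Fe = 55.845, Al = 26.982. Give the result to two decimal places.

2.17 percentage points

First mineral: 73.583 g Si in 268.293 g formula = 27.43 wt% Si.
Second mineral: 224.680 g Si in 889.626 g formula = 25.26 wt% Si.
27.43% − 25.26% gives a difference of 2.17 percentage points.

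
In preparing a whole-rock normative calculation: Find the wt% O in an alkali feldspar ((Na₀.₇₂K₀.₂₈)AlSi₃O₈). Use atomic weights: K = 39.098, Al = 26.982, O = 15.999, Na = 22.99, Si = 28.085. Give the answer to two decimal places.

Formula mass = 0.72×22.99 + 0.28×39.098 + 1×26.982 + 3×28.085 + 8×15.999 = 266.729 g/mol, of which 127.992 g is O.
So O makes up 127.992/266.729 = 0.4799 of the mass, i.e. 47.99%.

47.99 weight percent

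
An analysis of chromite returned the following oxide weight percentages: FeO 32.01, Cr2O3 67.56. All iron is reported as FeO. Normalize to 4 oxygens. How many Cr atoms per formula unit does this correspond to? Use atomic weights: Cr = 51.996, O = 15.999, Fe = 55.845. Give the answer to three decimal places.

1.999 Cr apfu

32.01 wt% FeO ÷ 71.844 g/mol = 0.44555 mol, giving 0.44555 Fe and 0.44555 O.
67.56 wt% Cr2O3 ÷ 151.989 g/mol = 0.44451 mol, giving 0.88902 Cr and 1.33353 O.
Oxygen sums to 1.77908; scaling by 4/1.77908 = 2.24835 puts the formula on 4 O.
Cr: 0.88902 × 2.24835 = 1.999 atoms per formula unit.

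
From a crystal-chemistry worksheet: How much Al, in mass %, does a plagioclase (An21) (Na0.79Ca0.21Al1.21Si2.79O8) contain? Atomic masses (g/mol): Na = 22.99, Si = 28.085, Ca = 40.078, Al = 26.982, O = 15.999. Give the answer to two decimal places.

12.29 mass %

M(Na0.79Ca0.21Al1.21Si2.79O8) = 265.576 g/mol.
Al contributes 1.21 × 26.982 = 32.648 g per mole.
32.648/265.576 = 0.1229 → 12.29%.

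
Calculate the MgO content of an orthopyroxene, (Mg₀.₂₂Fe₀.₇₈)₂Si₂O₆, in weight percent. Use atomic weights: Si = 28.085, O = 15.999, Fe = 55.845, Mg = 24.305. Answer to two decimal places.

7.09 wt%

Molar mass of (Mg₀.₂₂Fe₀.₇₈)₂Si₂O₆ = 0.44×24.305 + 1.56×55.845 + 2×28.085 + 6×15.999 = 249.976 g/mol.
Each formula unit contains 0.44 Mg, equivalent to 0.44/1 = 0.4400 mol MgO.
M(MgO) = 1×24.305 + 1×15.999 = 40.304 g/mol.
Mass of MgO per formula unit = 0.4400 × 40.304 = 17.734 g.
MgO wt% = 17.734 / 249.976 × 100 = 7.09%.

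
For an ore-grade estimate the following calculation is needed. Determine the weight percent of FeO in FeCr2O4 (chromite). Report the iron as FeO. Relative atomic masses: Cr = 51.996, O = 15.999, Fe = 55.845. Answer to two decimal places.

Formula mass = 223.833 g/mol.
1 Fe → 1.0000 mol FeO per formula unit; M(FeO) = 71.844, so FeO mass = 71.844 g.
71.844/223.833 × 100 = 32.10 wt%.

32.10 wt%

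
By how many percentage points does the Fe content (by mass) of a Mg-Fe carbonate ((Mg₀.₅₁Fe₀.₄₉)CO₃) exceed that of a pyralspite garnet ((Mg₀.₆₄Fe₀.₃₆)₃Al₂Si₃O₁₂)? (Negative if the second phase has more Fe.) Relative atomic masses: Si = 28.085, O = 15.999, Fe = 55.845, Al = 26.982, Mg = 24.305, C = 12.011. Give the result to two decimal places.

First mineral: 27.364 g Fe in 99.768 g formula = 27.43 wt% Fe.
Second mineral: 60.313 g Fe in 437.185 g formula = 13.80 wt% Fe.
27.43% − 13.80% gives a difference of 13.63 percentage points.

13.63 percentage points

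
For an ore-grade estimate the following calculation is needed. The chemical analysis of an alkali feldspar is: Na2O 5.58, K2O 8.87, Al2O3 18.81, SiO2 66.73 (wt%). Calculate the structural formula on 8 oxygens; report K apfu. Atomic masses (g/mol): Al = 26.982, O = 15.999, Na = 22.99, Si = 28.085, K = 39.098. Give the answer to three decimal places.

0.509 K apfu

5.58 wt% Na2O ÷ 61.979 g/mol = 0.09003 mol, giving 0.18006 Na and 0.09003 O.
8.87 wt% K2O ÷ 94.195 g/mol = 0.09417 mol, giving 0.18834 K and 0.09417 O.
18.81 wt% Al2O3 ÷ 101.961 g/mol = 0.18448 mol, giving 0.36896 Al and 0.55344 O.
66.73 wt% SiO2 ÷ 60.083 g/mol = 1.11063 mol, giving 1.11063 Si and 2.22126 O.
Oxygen sums to 2.95890; scaling by 8/2.95890 = 2.70371 puts the formula on 8 O.
K: 0.18834 × 2.70371 = 0.509 atoms per formula unit.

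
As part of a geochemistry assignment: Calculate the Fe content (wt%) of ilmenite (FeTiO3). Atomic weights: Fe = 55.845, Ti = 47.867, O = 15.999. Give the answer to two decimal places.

36.81 wt%

M(FeTiO3) = 151.709 g/mol.
Fe contributes 1 × 55.845 = 55.845 g per mole.
55.845/151.709 = 0.3681 → 36.81%.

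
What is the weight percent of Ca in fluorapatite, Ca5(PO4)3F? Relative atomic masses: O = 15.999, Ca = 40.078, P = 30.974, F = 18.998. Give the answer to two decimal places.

39.74 wt%

Formula mass = 5*40.078 + 3*30.974 + 12*15.999 + 1*18.998 = 504.298 g/mol, of which 200.390 g is Ca.
So Ca makes up 200.390/504.298 = 0.3974 of the mass, i.e. 39.74%.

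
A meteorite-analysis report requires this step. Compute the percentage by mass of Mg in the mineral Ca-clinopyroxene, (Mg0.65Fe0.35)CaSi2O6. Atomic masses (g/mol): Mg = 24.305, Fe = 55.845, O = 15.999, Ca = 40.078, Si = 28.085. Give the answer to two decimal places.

Formula mass = 0.65·24.305 + 0.35·55.845 + 1·40.078 + 2·28.085 + 6·15.999 = 227.586 g/mol, of which 15.798 g is Mg.
So Mg makes up 15.798/227.586 = 0.0694 of the mass, i.e. 6.94%.

6.94 weight percent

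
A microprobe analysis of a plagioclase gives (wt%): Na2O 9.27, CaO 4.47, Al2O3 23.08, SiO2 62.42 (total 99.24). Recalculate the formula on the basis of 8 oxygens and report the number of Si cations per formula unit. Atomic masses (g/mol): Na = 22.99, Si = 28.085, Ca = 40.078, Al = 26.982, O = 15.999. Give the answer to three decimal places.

Na2O (M=61.979): mol = 0.14957; Na = 0.29914, O = 0.14957.
CaO (M=56.077): mol = 0.07971; Ca = 0.07971, O = 0.07971.
Al2O3 (M=101.961): mol = 0.22636; Al = 0.45272, O = 0.67908.
SiO2 (M=60.083): mol = 1.03890; Si = 1.03890, O = 2.07780.
ΣO = 2.98616; factor = 8/ΣO = 2.67903.
Si apfu = 1.03890 × 2.67903 = 2.783.

2.783 Si apfu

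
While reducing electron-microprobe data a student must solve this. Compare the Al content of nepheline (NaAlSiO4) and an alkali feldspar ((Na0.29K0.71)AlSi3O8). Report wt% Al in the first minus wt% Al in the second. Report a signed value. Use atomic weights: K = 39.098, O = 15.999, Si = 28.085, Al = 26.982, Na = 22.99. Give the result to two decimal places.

9.13 percentage points

Al in NaAlSiO4: molar mass 142.053 g/mol; 1×26.982 = 26.982 g → 18.99 wt%.
Al in (Na0.29K0.71)AlSi3O8: molar mass 273.656 g/mol; 1×26.982 = 26.982 g → 9.86 wt%.
Difference = 18.99 − 9.86 = 9.13 percentage points.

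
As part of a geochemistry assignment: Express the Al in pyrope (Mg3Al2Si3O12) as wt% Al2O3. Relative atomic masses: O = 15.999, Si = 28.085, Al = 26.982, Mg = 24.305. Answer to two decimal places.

25.29 wt%

M(Mg3Al2Si3O12) = 403.122 g/mol; M(Al2O3) = 101.961 g/mol.
Moles Al2O3 per formula unit = 2 Al ÷ 2 = 1.0000.
Al2O3 fraction = (1.0000 × 101.961) / 403.122 = 101.961/403.122 = 0.2529.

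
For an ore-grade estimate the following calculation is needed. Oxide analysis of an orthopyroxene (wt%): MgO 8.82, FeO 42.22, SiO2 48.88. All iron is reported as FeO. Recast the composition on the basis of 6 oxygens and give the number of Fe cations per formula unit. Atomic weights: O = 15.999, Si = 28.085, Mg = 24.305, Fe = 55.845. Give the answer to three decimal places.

1.449 Fe apfu

8.82 wt% MgO ÷ 40.304 g/mol = 0.21884 mol, giving 0.21884 Mg and 0.21884 O.
42.22 wt% FeO ÷ 71.844 g/mol = 0.58766 mol, giving 0.58766 Fe and 0.58766 O.
48.88 wt% SiO2 ÷ 60.083 g/mol = 0.81354 mol, giving 0.81354 Si and 1.62708 O.
Oxygen sums to 2.43358; scaling by 6/2.43358 = 2.46550 puts the formula on 6 O.
Fe: 0.58766 × 2.46550 = 1.449 atoms per formula unit.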